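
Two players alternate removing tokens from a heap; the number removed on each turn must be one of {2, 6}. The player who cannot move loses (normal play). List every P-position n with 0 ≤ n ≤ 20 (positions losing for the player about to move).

0, 1, 4, 5, 8, 9, 12, 13, 16, 17, 20

n :  0  1  2  3  4  5  6  7  8  9 10 11 12 13 14 15 16 17 18 19 20
G :  0  0  1  1  0  0  1  1  0  0  1  1  0  0  1  1  0  0  1  1  0
P-positions are exactly the n with G(n) = 0.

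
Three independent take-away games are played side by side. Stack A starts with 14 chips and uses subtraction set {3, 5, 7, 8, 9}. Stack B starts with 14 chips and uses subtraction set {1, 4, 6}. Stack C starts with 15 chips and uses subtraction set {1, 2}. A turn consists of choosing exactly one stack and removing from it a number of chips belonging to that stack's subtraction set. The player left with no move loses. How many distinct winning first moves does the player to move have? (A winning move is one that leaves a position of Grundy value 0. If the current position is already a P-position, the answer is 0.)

Stack A, S = {3, 5, 7, 8, 9}:
G(0) = 0
G(1) = mex{} = 0
G(2) = mex{} = 0
G(3) = mex{0} = 1
G(4) = mex{0} = 1
G(5) = mex{0,0} = 1
G(6) = mex{1,0} = 2
G(7) = mex{1,0,0} = 2
G(8) = mex{1,1,0,0} = 2
G(9) = mex{2,1,0,0,0} = 3
G(10) = mex{2,1,1,0,0} = 3
G(11) = mex{2,2,1,1,0} = 3
G(12) = mex{3,2,1,1,1} = 0
G(13) = mex{3,2,2,1,1} = 0
G(14) = mex{3,3,2,2,1} = 0
G_A(14) = 0.
Stack B, S = {1, 4, 6}:
G(0) = 0
G(1) = mex{0} = 1
G(2) = mex{1} = 0
G(3) = mex{0} = 1
G(4) = mex{1,0} = 2
G(5) = mex{2,1} = 0
G(6) = mex{0,0,0} = 1
G(7) = mex{1,1,1} = 0
G(8) = mex{0,2,0} = 1
G(9) = mex{1,0,1} = 2
G(10) = mex{2,1,2} = 0
G(11) = mex{0,0,0} = 1
G(12) = mex{1,1,1} = 0
G(13) = mex{0,2,0} = 1
G(14) = mex{1,0,1} = 2
G_B(14) = 2.
Stack C, S = {1, 2}:
G(0) = 0
G(1) = mex{0} = 1
G(2) = mex{1,0} = 2
G(3) = mex{2,1} = 0
G(4) = mex{0,2} = 1
G(5) = mex{1,0} = 2
G(6) = mex{2,1} = 0
G(7) = mex{0,2} = 1
G(8) = mex{1,0} = 2
G(9) = mex{2,1} = 0
G(10) = mex{0,2} = 1
G(11) = mex{1,0} = 2
G(12) = mex{2,1} = 0
G(13) = mex{0,2} = 1
G(14) = mex{1,0} = 2
G(15) = mex{2,1} = 0
G_C(15) = 0.
Combined Grundy value = 0 ⊕ 2 ⊕ 0 = 2.
A winning move leaves total XOR = 0, i.e. changes one component's Grundy value g to g ⊕ X where X is the current total.
Stack A: need g' = 0⊕2 = 2. Options: 14−3→G=3, 14−5→G=3, 14−7→G=2, 14−8→G=2, 14−9→G=1. Hits: 2.
Stack B: need g' = 2⊕2 = 0. Options: 14−1→G=1, 14−4→G=0, 14−6→G=1. Hits: 1.
Stack C: need g' = 0⊕2 = 2. Options: 15−1→G=2, 15−2→G=1. Hits: 1.

4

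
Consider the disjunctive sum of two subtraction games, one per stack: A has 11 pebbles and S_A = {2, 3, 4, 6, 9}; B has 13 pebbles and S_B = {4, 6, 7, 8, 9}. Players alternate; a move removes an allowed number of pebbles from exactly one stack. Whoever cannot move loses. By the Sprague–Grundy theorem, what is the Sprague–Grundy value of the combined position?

Stack A, S = {2, 3, 4, 6, 9}:
G(0) = 0
G(1) = mex{} = 0
G(2) = mex{0} = 1
G(3) = mex{0,0} = 1
G(4) = mex{1,0,0} = 2
G(5) = mex{1,1,0} = 2
G(6) = mex{2,1,1,0} = 3
G(7) = mex{2,2,1,0} = 3
G(8) = mex{3,2,2,1} = 0
G(9) = mex{3,3,2,1,0} = 4
G(10) = mex{0,3,3,2,0} = 1
G(11) = mex{4,0,3,2,1} = 5
G_A(11) = 5.
Stack B, S = {4, 6, 7, 8, 9}:
G(0) = 0
G(1) = mex{} = 0
G(2) = mex{} = 0
G(3) = mex{} = 0
G(4) = mex{0} = 1
G(5) = mex{0} = 1
G(6) = mex{0,0} = 1
G(7) = mex{0,0,0} = 1
G(8) = mex{1,0,0,0} = 2
G(9) = mex{1,0,0,0,0} = 2
G(10) = mex{1,1,0,0,0} = 2
G(11) = mex{1,1,1,0,0} = 2
G(12) = mex{2,1,1,1,0} = 3
G(13) = mex{2,1,1,1,1} = 0
G_B(13) = 0.
Combined Grundy value = 5 ⊕ 0 = 5.

5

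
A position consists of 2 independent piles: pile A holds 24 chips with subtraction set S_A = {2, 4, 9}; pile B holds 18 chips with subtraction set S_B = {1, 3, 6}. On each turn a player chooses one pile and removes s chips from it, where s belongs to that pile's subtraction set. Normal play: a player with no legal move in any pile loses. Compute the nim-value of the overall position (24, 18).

Pile A, S = {2, 4, 9}:
n :  0  1  2  3  4  5  6  7  8  9 10 11 12 13 14 15 16 17 18 19 20 21 22 23 24
G :  0  0  1  1  2  2  0  0  1  1  2  2  0  0  1  1  2  2  0  0  1  1  2  2  0
G_A(24) = 0.
Pile B, S = {1, 3, 6}:
G(0) = 0
G(1) = mex{0} = 1
G(2) = mex{1} = 0
G(3) = mex{0,0} = 1
G(4) = mex{1,1} = 0
G(5) = mex{0,0} = 1
G(6) = mex{1,1,0} = 2
G(7) = mex{2,0,1} = 3
G(8) = mex{3,1,0} = 2
G(9) = mex{2,2,1} = 0
G(10) = mex{0,3,0} = 1
G(11) = mex{1,2,1} = 0
G(12) = mex{0,0,2} = 1
G(13) = mex{1,1,3} = 0
G(14) = mex{0,0,2} = 1
G(15) = mex{1,1,0} = 2
G(16) = mex{2,0,1} = 3
G(17) = mex{3,1,0} = 2
G(18) = mex{2,2,1} = 0
G_B(18) = 0.
Combined Grundy value = 0 ⊕ 0 = 0.

0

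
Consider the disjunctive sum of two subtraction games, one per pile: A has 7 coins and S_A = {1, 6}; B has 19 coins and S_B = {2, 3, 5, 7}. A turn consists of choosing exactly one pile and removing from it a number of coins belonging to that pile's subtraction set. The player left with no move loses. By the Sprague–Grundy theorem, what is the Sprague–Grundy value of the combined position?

Pile A, S = {1, 6}:
G(0) = 0
G(1) = mex{0} = 1
G(2) = mex{1} = 0
G(3) = mex{0} = 1
G(4) = mex{1} = 0
G(5) = mex{0} = 1
G(6) = mex{1,0} = 2
G(7) = mex{2,1} = 0
G_A(7) = 0.
Pile B, S = {2, 3, 5, 7}:
n :  0  1  2  3  4  5  6  7  8  9 10 11 12 13 14 15 16 17 18 19
G :  0  0  1  1  2  2  3  3  4  0  0  1  1  2  2  3  3  4  0  0
G_B(19) = 0.
Combined Grundy value = 0 ⊕ 0 = 0.

0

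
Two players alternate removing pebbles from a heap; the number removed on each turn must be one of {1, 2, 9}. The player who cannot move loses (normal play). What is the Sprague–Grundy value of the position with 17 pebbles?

1

G(0) = 0
G(1) = mex{0} = 1
G(2) = mex{1,0} = 2
G(3) = mex{2,1} = 0
G(4) = mex{0,2} = 1
G(5) = mex{1,0} = 2
G(6) = mex{2,1} = 0
G(7) = mex{0,2} = 1
G(8) = mex{1,0} = 2
G(9) = mex{2,1,0} = 3
G(10) = mex{3,2,1} = 0
G(11) = mex{0,3,2} = 1
G(12) = mex{1,0,0} = 2
G(13) = mex{2,1,1} = 0
G(14) = mex{0,2,2} = 1
G(15) = mex{1,0,0} = 2
G(16) = mex{2,1,1} = 0
G(17) = mex{0,2,2} = 1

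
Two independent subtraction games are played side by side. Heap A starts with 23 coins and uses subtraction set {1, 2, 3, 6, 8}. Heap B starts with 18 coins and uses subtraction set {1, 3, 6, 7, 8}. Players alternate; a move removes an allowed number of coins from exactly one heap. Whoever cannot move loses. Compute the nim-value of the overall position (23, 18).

Heap A, S = {1, 2, 3, 6, 8}:
G(0) = 0
G(1) = mex{0} = 1
G(2) = mex{1,0} = 2
G(3) = mex{2,1,0} = 3
G(4) = mex{3,2,1} = 0
G(5) = mex{0,3,2} = 1
G(6) = mex{1,0,3,0} = 2
G(7) = mex{2,1,0,1} = 3
G(8) = mex{3,2,1,2,0} = 4
G(9) = mex{4,3,2,3,1} = 0
G(10) = mex{0,4,3,0,2} = 1
G(11) = mex{1,0,4,1,3} = 2
G(12) = mex{2,1,0,2,0} = 3
G(13) = mex{3,2,1,3,1} = 0
G(14) = mex{0,3,2,4,2} = 1
G(15) = mex{1,0,3,0,3} = 2
G(16) = mex{2,1,0,1,4} = 3
G(17) = mex{3,2,1,2,0} = 4
G(18) = mex{4,3,2,3,1} = 0
G(19) = mex{0,4,3,0,2} = 1
G(20) = mex{1,0,4,1,3} = 2
G(21) = mex{2,1,0,2,0} = 3
G(22) = mex{3,2,1,3,1} = 0
G(23) = mex{0,3,2,4,2} = 1
G_A(23) = 1.
Heap B, S = {1, 3, 6, 7, 8}:
G(0) = 0
G(1) = mex{0} = 1
G(2) = mex{1} = 0
G(3) = mex{0,0} = 1
G(4) = mex{1,1} = 0
G(5) = mex{0,0} = 1
G(6) = mex{1,1,0} = 2
G(7) = mex{2,0,1,0} = 3
G(8) = mex{3,1,0,1,0} = 2
G(9) = mex{2,2,1,0,1} = 3
G(10) = mex{3,3,0,1,0} = 2
G(11) = mex{2,2,1,0,1} = 3
G(12) = mex{3,3,2,1,0} = 4
G(13) = mex{4,2,3,2,1} = 0
G(14) = mex{0,3,2,3,2} = 1
G(15) = mex{1,4,3,2,3} = 0
G(16) = mex{0,0,2,3,2} = 1
G(17) = mex{1,1,3,2,3} = 0
G(18) = mex{0,0,4,3,2} = 1
G_B(18) = 1.
Combined Grundy value = 1 ⊕ 1 = 0.

0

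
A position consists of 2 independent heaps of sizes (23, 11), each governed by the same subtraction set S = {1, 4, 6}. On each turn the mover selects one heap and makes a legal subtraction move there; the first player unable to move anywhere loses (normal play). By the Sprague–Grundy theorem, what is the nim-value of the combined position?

0

All heaps use S = {1, 4, 6}:
n :  0  1  2  3  4  5  6  7  8  9 10 11 12 13 14 15 16 17 18 19 20 21 22 23
G :  0  1  0  1  2  0  1  0  1  2  0  1  0  1  2  0  1  0  1  2  0  1  0  1
Heap A: G(23) = 1.
Heap B: G(11) = 1.
Combined Grundy value = 1 ⊕ 1 = 0.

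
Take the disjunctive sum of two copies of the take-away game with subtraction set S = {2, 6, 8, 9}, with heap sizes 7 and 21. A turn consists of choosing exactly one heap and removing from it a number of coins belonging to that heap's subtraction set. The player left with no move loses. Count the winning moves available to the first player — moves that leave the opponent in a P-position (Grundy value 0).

0

All heaps use S = {2, 6, 8, 9}:
n :  0  1  2  3  4  5  6  7  8  9 10 11 12 13 14 15 16 17 18 19 20 21
G :  0  0  1  1  0  0  1  1  2  2  3  3  2  2  3  0  0  1  1  0  0  1
Heap A: G(7) = 1.
Heap B: G(21) = 1.
Combined Grundy value = 1 ⊕ 1 = 0.
A winning move leaves total XOR = 0, i.e. changes one component's Grundy value g to g ⊕ X where X is the current total.
Heap A: target g' = 1⊕0 = 1, but every legal move changes the Grundy value (mex property), so 0 moves.
Heap B: target g' = 1⊕0 = 1, but every legal move changes the Grundy value (mex property), so 0 moves.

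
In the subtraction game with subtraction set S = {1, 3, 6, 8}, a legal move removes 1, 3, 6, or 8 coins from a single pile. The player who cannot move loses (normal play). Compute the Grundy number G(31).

0

n :  0  1  2  3  4  5  6  7  8  9 10 11 12 13 14 15 16 17 18 19 20 21 22 23 24 25 26 27 28 29 30 31
G :  0  1  0  1  0  1  2  3  2  0  1  0  1  0  1  2  3  2  0  1  0  1  0  1  2  3  2  0  1  0  1  0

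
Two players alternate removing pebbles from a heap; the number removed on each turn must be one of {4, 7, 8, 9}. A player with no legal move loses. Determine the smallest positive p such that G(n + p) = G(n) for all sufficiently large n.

13

G(0) = 0
G(1) = mex{} = 0
G(2) = mex{} = 0
G(3) = mex{} = 0
G(4) = mex{0} = 1
G(5) = mex{0} = 1
G(6) = mex{0} = 1
G(7) = mex{0,0} = 1
G(8) = mex{1,0,0} = 2
G(9) = mex{1,0,0,0} = 2
G(10) = mex{1,0,0,0} = 2
G(11) = mex{1,1,0,0} = 2
G(12) = mex{2,1,1,0} = 3
G(13) = mex{2,1,1,1} = 0
G(14) = mex{2,1,1,1} = 0
G(15) = mex{2,2,1,1} = 0
G(16) = mex{3,2,2,1} = 0
G(17) = mex{0,2,2,2} = 1
G(18) = mex{0,2,2,2} = 1
G(19) = mex{0,3,2,2} = 1
G(20) = mex{0,0,3,2} = 1
G(21) = mex{1,0,0,3} = 2
G(22) = mex{1,0,0,0} = 2
G(23) = mex{1,0,0,0} = 2
G(24) = mex{1,1,0,0} = 2
G(25) = mex{2,1,1,0} = 3
G(26) = mex{2,1,1,1} = 0
G(27) = mex{2,1,1,1} = 0
G(n+13) = G(n) holds for n = 0,…,8 (a full window of length max(S) = 9), so the sequence is purely periodic with period 13.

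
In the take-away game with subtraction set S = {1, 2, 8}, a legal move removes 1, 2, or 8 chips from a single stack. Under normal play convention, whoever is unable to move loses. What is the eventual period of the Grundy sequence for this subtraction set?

G(0) = 0
G(1) = mex{0} = 1
G(2) = mex{1,0} = 2
G(3) = mex{2,1} = 0
G(4) = mex{0,2} = 1
G(5) = mex{1,0} = 2
G(6) = mex{2,1} = 0
G(7) = mex{0,2} = 1
G(8) = mex{1,0,0} = 2
G(9) = mex{2,1,1} = 0
G(10) = mex{0,2,2} = 1
G(11) = mex{1,0,0} = 2
G(12) = mex{2,1,1} = 0
G(13) = mex{0,2,2} = 1
G(14) = mex{1,0,0} = 2
G(n+3) = G(n) holds for n = 0,…,7 (a full window of length max(S) = 8), so the sequence is purely periodic with period 3.

3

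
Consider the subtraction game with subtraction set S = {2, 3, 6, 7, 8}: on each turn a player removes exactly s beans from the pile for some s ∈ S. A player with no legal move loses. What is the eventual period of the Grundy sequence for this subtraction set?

n :  0  1  2  3  4  5  6  7  8  9 10 11 12 13 14 15 16 17 18 19 20 21 22 23 24 25 26 27 28 29
G :  0  0  1  1  2  0  3  1  2  2  0  3  1  2  0  0  1  1  2  0  3  1  2  2  0  3  1  2  0  0
G(n+14) = G(n) holds for n = 0,…,7 (a full window of length max(S) = 8), so the sequence is purely periodic with period 14.

14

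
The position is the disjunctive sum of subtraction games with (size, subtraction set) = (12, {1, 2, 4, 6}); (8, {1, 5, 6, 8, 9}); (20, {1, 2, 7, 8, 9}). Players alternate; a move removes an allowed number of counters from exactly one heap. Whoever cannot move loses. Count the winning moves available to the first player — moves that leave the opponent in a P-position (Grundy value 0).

4

Heap A, S = {1, 2, 4, 6}:
n :  0  1  2  3  4  5  6  7  8  9 10 11 12
G :  0  1  2  0  1  2  3  4  0  1  2  0  1
G_A(12) = 1.
Heap B, S = {1, 5, 6, 8, 9}:
n : 0 1 2 3 4 5 6 7 8
G : 0 1 0 1 0 1 2 3 2
G_B(8) = 2.
Heap C, S = {1, 2, 7, 8, 9}:
G(0) = 0
G(1) = mex{0} = 1
G(2) = mex{1,0} = 2
G(3) = mex{2,1} = 0
G(4) = mex{0,2} = 1
G(5) = mex{1,0} = 2
G(6) = mex{2,1} = 0
G(7) = mex{0,2,0} = 1
G(8) = mex{1,0,1,0} = 2
G(9) = mex{2,1,2,1,0} = 3
G(10) = mex{3,2,0,2,1} = 4
G(11) = mex{4,3,1,0,2} = 5
G(12) = mex{5,4,2,1,0} = 3
G(13) = mex{3,5,0,2,1} = 4
G(14) = mex{4,3,1,0,2} = 5
G(15) = mex{5,4,2,1,0} = 3
G(16) = mex{3,5,3,2,1} = 0
G(17) = mex{0,3,4,3,2} = 1
G(18) = mex{1,0,5,4,3} = 2
G(19) = mex{2,1,3,5,4} = 0
G(20) = mex{0,2,4,3,5} = 1
G_C(20) = 1.
Combined Grundy value = 1 ⊕ 2 ⊕ 1 = 2.
A winning move leaves total XOR = 0, i.e. changes one component's Grundy value g to g ⊕ X where X is the current total.
Heap A: need g' = 1⊕2 = 3. Options: 12−1→G=0, 12−2→G=2, 12−4→G=0, 12−6→G=3. Hits: 1.
Heap B: need g' = 2⊕2 = 0. Options: 8−1→G=3, 8−5→G=1, 8−6→G=0, 8−8→G=0. Hits: 2.
Heap C: need g' = 1⊕2 = 3. Options: 20−1→G=0, 20−2→G=2, 20−7→G=4, 20−8→G=3, 20−9→G=5. Hits: 1.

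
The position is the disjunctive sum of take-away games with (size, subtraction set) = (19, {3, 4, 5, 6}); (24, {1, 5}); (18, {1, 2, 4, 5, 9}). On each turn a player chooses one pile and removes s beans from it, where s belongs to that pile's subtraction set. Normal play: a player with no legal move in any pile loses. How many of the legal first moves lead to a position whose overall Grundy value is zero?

4

Pile A, S = {3, 4, 5, 6}:
n :  0  1  2  3  4  5  6  7  8  9 10 11 12 13 14 15 16 17 18 19
G :  0  0  0  1  1  1  2  2  2  0  0  0  1  1  1  2  2  2  0  0
G_A(19) = 0.
Pile B, S = {1, 5}:
n :  0  1  2  3  4  5  6  7  8  9 10 11 12 13 14 15 16 17 18 19 20 21 22 23 24
G :  0  1  0  1  0  1  0  1  0  1  0  1  0  1  0  1  0  1  0  1  0  1  0  1  0
G_B(24) = 0.
Pile C, S = {1, 2, 4, 5, 9}:
G(0) = 0
G(1) = mex{0} = 1
G(2) = mex{1,0} = 2
G(3) = mex{2,1} = 0
G(4) = mex{0,2,0} = 1
G(5) = mex{1,0,1,0} = 2
G(6) = mex{2,1,2,1} = 0
G(7) = mex{0,2,0,2} = 1
G(8) = mex{1,0,1,0} = 2
G(9) = mex{2,1,2,1,0} = 3
G(10) = mex{3,2,0,2,1} = 4
G(11) = mex{4,3,1,0,2} = 5
G(12) = mex{5,4,2,1,0} = 3
G(13) = mex{3,5,3,2,1} = 0
G(14) = mex{0,3,4,3,2} = 1
G(15) = mex{1,0,5,4,0} = 2
G(16) = mex{2,1,3,5,1} = 0
G(17) = mex{0,2,0,3,2} = 1
G(18) = mex{1,0,1,0,3} = 2
G_C(18) = 2.
Combined Grundy value = 0 ⊕ 0 ⊕ 2 = 2.
A winning move leaves total XOR = 0, i.e. changes one component's Grundy value g to g ⊕ X where X is the current total.
Pile A: need g' = 0⊕2 = 2. Options: 19−3→G=2, 19−4→G=2, 19−5→G=1, 19−6→G=1. Hits: 2.
Pile B: need g' = 0⊕2 = 2. Options: 24−1→G=1, 24−5→G=1. Hits: 0.
Pile C: need g' = 2⊕2 = 0. Options: 18−1→G=1, 18−2→G=0, 18−4→G=1, 18−5→G=0, 18−9→G=3. Hits: 2.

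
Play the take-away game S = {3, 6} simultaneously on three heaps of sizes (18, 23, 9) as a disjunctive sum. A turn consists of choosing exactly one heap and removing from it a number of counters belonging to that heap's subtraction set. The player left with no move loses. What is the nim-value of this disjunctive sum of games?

All heaps use S = {3, 6}:
G(0) = 0
G(1) = mex{} = 0
G(2) = mex{} = 0
G(3) = mex{0} = 1
G(4) = mex{0} = 1
G(5) = mex{0} = 1
G(6) = mex{1,0} = 2
G(7) = mex{1,0} = 2
G(8) = mex{1,0} = 2
G(9) = mex{2,1} = 0
G(10) = mex{2,1} = 0
G(11) = mex{2,1} = 0
G(12) = mex{0,2} = 1
G(13) = mex{0,2} = 1
G(14) = mex{0,2} = 1
G(15) = mex{1,0} = 2
G(16) = mex{1,0} = 2
G(17) = mex{1,0} = 2
G(18) = mex{2,1} = 0
G(19) = mex{2,1} = 0
G(20) = mex{2,1} = 0
G(21) = mex{0,2} = 1
G(22) = mex{0,2} = 1
G(23) = mex{0,2} = 1
Heap A: G(18) = 0.
Heap B: G(23) = 1.
Heap C: G(9) = 0.
Combined Grundy value = 0 ⊕ 1 ⊕ 0 = 1.

1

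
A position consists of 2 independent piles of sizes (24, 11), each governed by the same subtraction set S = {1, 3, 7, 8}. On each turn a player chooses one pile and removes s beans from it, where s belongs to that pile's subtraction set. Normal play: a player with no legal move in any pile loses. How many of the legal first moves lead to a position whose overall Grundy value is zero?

0

All piles use S = {1, 3, 7, 8}:
G(0) = 0
G(1) = mex{0} = 1
G(2) = mex{1} = 0
G(3) = mex{0,0} = 1
G(4) = mex{1,1} = 0
G(5) = mex{0,0} = 1
G(6) = mex{1,1} = 0
G(7) = mex{0,0,0} = 1
G(8) = mex{1,1,1,0} = 2
G(9) = mex{2,0,0,1} = 3
G(10) = mex{3,1,1,0} = 2
G(11) = mex{2,2,0,1} = 3
G(12) = mex{3,3,1,0} = 2
G(13) = mex{2,2,0,1} = 3
G(14) = mex{3,3,1,0} = 2
G(15) = mex{2,2,2,1} = 0
G(16) = mex{0,3,3,2} = 1
G(17) = mex{1,2,2,3} = 0
G(18) = mex{0,0,3,2} = 1
G(19) = mex{1,1,2,3} = 0
G(20) = mex{0,0,3,2} = 1
G(21) = mex{1,1,2,3} = 0
G(22) = mex{0,0,0,2} = 1
G(23) = mex{1,1,1,0} = 2
G(24) = mex{2,0,0,1} = 3
Pile A: G(24) = 3.
Pile B: G(11) = 3.
Combined Grundy value = 3 ⊕ 3 = 0.
A winning move leaves total XOR = 0, i.e. changes one component's Grundy value g to g ⊕ X where X is the current total.
Pile A: target g' = 3⊕0 = 3, but every legal move changes the Grundy value (mex property), so 0 moves.
Pile B: target g' = 3⊕0 = 3, but every legal move changes the Grundy value (mex property), so 0 moves.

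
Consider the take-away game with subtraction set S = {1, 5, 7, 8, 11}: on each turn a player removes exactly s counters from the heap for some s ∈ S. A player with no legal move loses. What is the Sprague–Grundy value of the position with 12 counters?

G(0) = 0
G(1) = mex{0} = 1
G(2) = mex{1} = 0
G(3) = mex{0} = 1
G(4) = mex{1} = 0
G(5) = mex{0,0} = 1
G(6) = mex{1,1} = 0
G(7) = mex{0,0,0} = 1
G(8) = mex{1,1,1,0} = 2
G(9) = mex{2,0,0,1} = 3
G(10) = mex{3,1,1,0} = 2
G(11) = mex{2,0,0,1,0} = 3
G(12) = mex{3,1,1,0,1} = 2

2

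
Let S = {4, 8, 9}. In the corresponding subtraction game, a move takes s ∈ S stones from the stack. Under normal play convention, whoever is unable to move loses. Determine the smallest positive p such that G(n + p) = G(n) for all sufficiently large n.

13

G(0) = 0
G(1) = mex{} = 0
G(2) = mex{} = 0
G(3) = mex{} = 0
G(4) = mex{0} = 1
G(5) = mex{0} = 1
G(6) = mex{0} = 1
G(7) = mex{0} = 1
G(8) = mex{1,0} = 2
G(9) = mex{1,0,0} = 2
G(10) = mex{1,0,0} = 2
G(11) = mex{1,0,0} = 2
G(12) = mex{2,1,0} = 3
G(13) = mex{2,1,1} = 0
G(14) = mex{2,1,1} = 0
G(15) = mex{2,1,1} = 0
G(16) = mex{3,2,1} = 0
G(17) = mex{0,2,2} = 1
G(18) = mex{0,2,2} = 1
G(19) = mex{0,2,2} = 1
G(20) = mex{0,3,2} = 1
G(21) = mex{1,0,3} = 2
G(22) = mex{1,0,0} = 2
G(23) = mex{1,0,0} = 2
G(24) = mex{1,0,0} = 2
G(25) = mex{2,1,0} = 3
G(26) = mex{2,1,1} = 0
G(27) = mex{2,1,1} = 0
G(n+13) = G(n) holds for n = 0,…,8 (a full window of length max(S) = 9), so the sequence is purely periodic with period 13.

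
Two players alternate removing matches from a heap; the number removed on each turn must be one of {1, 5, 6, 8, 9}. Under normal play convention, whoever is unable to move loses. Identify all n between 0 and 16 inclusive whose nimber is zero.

G(0) = 0
G(1) = mex{0} = 1
G(2) = mex{1} = 0
G(3) = mex{0} = 1
G(4) = mex{1} = 0
G(5) = mex{0,0} = 1
G(6) = mex{1,1,0} = 2
G(7) = mex{2,0,1} = 3
G(8) = mex{3,1,0,0} = 2
G(9) = mex{2,0,1,1,0} = 3
G(10) = mex{3,1,0,0,1} = 2
G(11) = mex{2,2,1,1,0} = 3
G(12) = mex{3,3,2,0,1} = 4
G(13) = mex{4,2,3,1,0} = 5
G(14) = mex{5,3,2,2,1} = 0
G(15) = mex{0,2,3,3,2} = 1
G(16) = mex{1,3,2,2,3} = 0
P-positions are exactly the n with G(n) = 0.

0, 2, 4, 14, 16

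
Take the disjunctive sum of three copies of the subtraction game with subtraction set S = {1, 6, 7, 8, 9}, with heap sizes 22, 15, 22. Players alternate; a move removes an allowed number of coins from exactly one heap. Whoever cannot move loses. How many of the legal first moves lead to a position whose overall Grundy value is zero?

All heaps use S = {1, 6, 7, 8, 9}:
n :  0  1  2  3  4  5  6  7  8  9 10 11 12 13 14 15 16 17 18 19 20 21 22
G :  0  1  0  1  0  1  2  3  2  3  2  3  4  5  0  1  0  1  0  1  2  3  2
Heap A: G(22) = 2.
Heap B: G(15) = 1.
Heap C: G(22) = 2.
Combined Grundy value = 2 ⊕ 1 ⊕ 2 = 1.
A winning move leaves total XOR = 0, i.e. changes one component's Grundy value g to g ⊕ X where X is the current total.
Heap A: need g' = 2⊕1 = 3. Options: 22−1→G=3, 22−6→G=0, 22−7→G=1, 22−8→G=0, 22−9→G=5. Hits: 1.
Heap B: need g' = 1⊕1 = 0. Options: 15−1→G=0, 15−6→G=3, 15−7→G=2, 15−8→G=3, 15−9→G=2. Hits: 1.
Heap C: need g' = 2⊕1 = 3. Options: 22−1→G=3, 22−6→G=0, 22−7→G=1, 22−8→G=0, 22−9→G=5. Hits: 1.

3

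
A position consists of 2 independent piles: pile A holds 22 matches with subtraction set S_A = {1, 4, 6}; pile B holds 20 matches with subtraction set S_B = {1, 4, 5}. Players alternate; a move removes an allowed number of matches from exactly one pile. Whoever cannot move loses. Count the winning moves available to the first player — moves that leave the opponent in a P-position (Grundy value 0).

1

Pile A, S = {1, 4, 6}:
G(0) = 0
G(1) = mex{0} = 1
G(2) = mex{1} = 0
G(3) = mex{0} = 1
G(4) = mex{1,0} = 2
G(5) = mex{2,1} = 0
G(6) = mex{0,0,0} = 1
G(7) = mex{1,1,1} = 0
G(8) = mex{0,2,0} = 1
G(9) = mex{1,0,1} = 2
G(10) = mex{2,1,2} = 0
G(11) = mex{0,0,0} = 1
G(12) = mex{1,1,1} = 0
G(13) = mex{0,2,0} = 1
G(14) = mex{1,0,1} = 2
G(15) = mex{2,1,2} = 0
G(16) = mex{0,0,0} = 1
G(17) = mex{1,1,1} = 0
G(18) = mex{0,2,0} = 1
G(19) = mex{1,0,1} = 2
G(20) = mex{2,1,2} = 0
G(21) = mex{0,0,0} = 1
G(22) = mex{1,1,1} = 0
G_A(22) = 0.
Pile B, S = {1, 4, 5}:
n :  0  1  2  3  4  5  6  7  8  9 10 11 12 13 14 15 16 17 18 19 20
G :  0  1  0  1  2  3  2  3  0  1  0  1  2  3  2  3  0  1  0  1  2
G_B(20) = 2.
Combined Grundy value = 0 ⊕ 2 = 2.
A winning move leaves total XOR = 0, i.e. changes one component's Grundy value g to g ⊕ X where X is the current total.
Pile A: need g' = 0⊕2 = 2. Options: 22−1→G=1, 22−4→G=1, 22−6→G=1. Hits: 0.
Pile B: need g' = 2⊕2 = 0. Options: 20−1→G=1, 20−4→G=0, 20−5→G=3. Hits: 1.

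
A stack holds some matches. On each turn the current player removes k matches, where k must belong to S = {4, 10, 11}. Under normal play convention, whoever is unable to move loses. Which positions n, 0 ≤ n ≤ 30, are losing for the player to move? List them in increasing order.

0, 1, 2, 3, 8, 9, 15, 16, 17, 22, 23, 24, 29, 30

n :  0  1  2  3  4  5  6  7  8  9 10 11 12 13 14 15 16 17 18 19 20 21 22 23 24 25 26 27 28 29 30
G :  0  0  0  0  1  1  1  1  0  0  2  2  1  1  3  0  0  0  2  1  1  1  0  0  0  2  1  1  1  0  0
P-positions are exactly the n with G(n) = 0.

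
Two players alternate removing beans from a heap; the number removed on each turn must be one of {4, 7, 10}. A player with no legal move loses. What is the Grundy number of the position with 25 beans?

2

n :  0  1  2  3  4  5  6  7  8  9 10 11 12 13 14 15 16 17 18 19 20 21 22 23 24 25
G :  0  0  0  0  1  1  1  1  2  2  2  2  3  3  0  0  0  0  1  1  1  1  2  2  2  2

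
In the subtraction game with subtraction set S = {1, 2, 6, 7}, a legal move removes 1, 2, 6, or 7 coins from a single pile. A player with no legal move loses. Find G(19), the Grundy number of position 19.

0

n :  0  1  2  3  4  5  6  7  8  9 10 11 12 13 14 15 16 17 18 19
G :  0  1  2  0  1  2  3  4  0  1  2  0  1  2  3  4  0  1  2  0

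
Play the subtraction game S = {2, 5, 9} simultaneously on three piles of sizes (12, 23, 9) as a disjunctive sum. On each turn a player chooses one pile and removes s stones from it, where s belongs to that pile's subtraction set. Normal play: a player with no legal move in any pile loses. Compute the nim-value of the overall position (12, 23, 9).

2

All piles use S = {2, 5, 9}:
n :  0  1  2  3  4  5  6  7  8  9 10 11 12 13 14 15 16 17 18 19 20 21 22 23
G :  0  0  1  1  0  2  1  0  0  1  1  0  2  1  0  0  1  1  0  2  1  0  0  1
Pile A: G(12) = 2.
Pile B: G(23) = 1.
Pile C: G(9) = 1.
Combined Grundy value = 2 ⊕ 1 ⊕ 1 = 2.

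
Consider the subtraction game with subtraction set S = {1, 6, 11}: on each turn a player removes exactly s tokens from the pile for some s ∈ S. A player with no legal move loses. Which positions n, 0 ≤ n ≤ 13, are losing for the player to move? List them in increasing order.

0, 2, 4, 7, 9, 12

n :  0  1  2  3  4  5  6  7  8  9 10 11 12 13
G :  0  1  0  1  0  1  2  0  1  0  1  2  0  1
P-positions are exactly the n with G(n) = 0.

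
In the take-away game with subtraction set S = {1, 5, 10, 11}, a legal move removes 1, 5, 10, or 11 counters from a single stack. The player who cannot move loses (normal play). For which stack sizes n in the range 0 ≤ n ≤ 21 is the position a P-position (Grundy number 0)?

n :  0  1  2  3  4  5  6  7  8  9 10 11 12 13 14 15 16 17 18 19 20 21
G :  0  1  0  1  0  1  0  1  0  1  2  3  2  3  2  3  2  3  2  3  0  1
P-positions are exactly the n with G(n) = 0.

0, 2, 4, 6, 8, 20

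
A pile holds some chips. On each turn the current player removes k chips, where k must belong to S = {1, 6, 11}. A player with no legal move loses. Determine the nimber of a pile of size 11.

2

n :  0  1  2  3  4  5  6  7  8  9 10 11
G :  0  1  0  1  0  1  2  0  1  0  1  2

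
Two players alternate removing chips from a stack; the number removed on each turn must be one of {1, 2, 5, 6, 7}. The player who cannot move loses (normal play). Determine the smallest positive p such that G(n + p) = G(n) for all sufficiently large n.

11

G(0) = 0
G(1) = mex{0} = 1
G(2) = mex{1,0} = 2
G(3) = mex{2,1} = 0
G(4) = mex{0,2} = 1
G(5) = mex{1,0,0} = 2
G(6) = mex{2,1,1,0} = 3
G(7) = mex{3,2,2,1,0} = 4
G(8) = mex{4,3,0,2,1} = 5
G(9) = mex{5,4,1,0,2} = 3
G(10) = mex{3,5,2,1,0} = 4
G(11) = mex{4,3,3,2,1} = 0
G(12) = mex{0,4,4,3,2} = 1
G(13) = mex{1,0,5,4,3} = 2
G(14) = mex{2,1,3,5,4} = 0
G(15) = mex{0,2,4,3,5} = 1
G(16) = mex{1,0,0,4,3} = 2
G(17) = mex{2,1,1,0,4} = 3
G(18) = mex{3,2,2,1,0} = 4
G(19) = mex{4,3,0,2,1} = 5
G(20) = mex{5,4,1,0,2} = 3
G(21) = mex{3,5,2,1,0} = 4
G(22) = mex{4,3,3,2,1} = 0
G(23) = mex{0,4,4,3,2} = 1
G(n+11) = G(n) holds for n = 0,…,6 (a full window of length max(S) = 7), so the sequence is purely periodic with period 11.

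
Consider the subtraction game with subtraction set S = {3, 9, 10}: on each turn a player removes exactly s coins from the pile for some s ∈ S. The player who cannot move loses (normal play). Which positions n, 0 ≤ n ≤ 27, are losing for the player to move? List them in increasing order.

0, 1, 2, 6, 7, 8, 13, 14, 19, 20, 21, 25, 26, 27

G(0) = 0
G(1) = mex{} = 0
G(2) = mex{} = 0
G(3) = mex{0} = 1
G(4) = mex{0} = 1
G(5) = mex{0} = 1
G(6) = mex{1} = 0
G(7) = mex{1} = 0
G(8) = mex{1} = 0
G(9) = mex{0,0} = 1
G(10) = mex{0,0,0} = 1
G(11) = mex{0,0,0} = 1
G(12) = mex{1,1,0} = 2
G(13) = mex{1,1,1} = 0
G(14) = mex{1,1,1} = 0
G(15) = mex{2,0,1} = 3
G(16) = mex{0,0,0} = 1
G(17) = mex{0,0,0} = 1
G(18) = mex{3,1,0} = 2
G(19) = mex{1,1,1} = 0
G(20) = mex{1,1,1} = 0
G(21) = mex{2,2,1} = 0
G(22) = mex{0,0,2} = 1
G(23) = mex{0,0,0} = 1
G(24) = mex{0,3,0} = 1
G(25) = mex{1,1,3} = 0
G(26) = mex{1,1,1} = 0
G(27) = mex{1,2,1} = 0
P-positions are exactly the n with G(n) = 0.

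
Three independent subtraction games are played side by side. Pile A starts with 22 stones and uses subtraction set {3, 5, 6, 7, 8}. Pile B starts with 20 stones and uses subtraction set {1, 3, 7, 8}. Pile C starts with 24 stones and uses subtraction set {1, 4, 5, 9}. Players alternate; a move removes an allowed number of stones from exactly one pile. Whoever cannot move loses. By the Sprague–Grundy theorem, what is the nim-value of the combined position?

Pile A, S = {3, 5, 6, 7, 8}:
G(0) = 0
G(1) = mex{} = 0
G(2) = mex{} = 0
G(3) = mex{0} = 1
G(4) = mex{0} = 1
G(5) = mex{0,0} = 1
G(6) = mex{1,0,0} = 2
G(7) = mex{1,0,0,0} = 2
G(8) = mex{1,1,0,0,0} = 2
G(9) = mex{2,1,1,0,0} = 3
G(10) = mex{2,1,1,1,0} = 3
G(11) = mex{2,2,1,1,1} = 0
G(12) = mex{3,2,2,1,1} = 0
G(13) = mex{3,2,2,2,1} = 0
G(14) = mex{0,3,2,2,2} = 1
G(15) = mex{0,3,3,2,2} = 1
G(16) = mex{0,0,3,3,2} = 1
G(17) = mex{1,0,0,3,3} = 2
G(18) = mex{1,0,0,0,3} = 2
G(19) = mex{1,1,0,0,0} = 2
G(20) = mex{2,1,1,0,0} = 3
G(21) = mex{2,1,1,1,0} = 3
G(22) = mex{2,2,1,1,1} = 0
G_A(22) = 0.
Pile B, S = {1, 3, 7, 8}:
G(0) = 0
G(1) = mex{0} = 1
G(2) = mex{1} = 0
G(3) = mex{0,0} = 1
G(4) = mex{1,1} = 0
G(5) = mex{0,0} = 1
G(6) = mex{1,1} = 0
G(7) = mex{0,0,0} = 1
G(8) = mex{1,1,1,0} = 2
G(9) = mex{2,0,0,1} = 3
G(10) = mex{3,1,1,0} = 2
G(11) = mex{2,2,0,1} = 3
G(12) = mex{3,3,1,0} = 2
G(13) = mex{2,2,0,1} = 3
G(14) = mex{3,3,1,0} = 2
G(15) = mex{2,2,2,1} = 0
G(16) = mex{0,3,3,2} = 1
G(17) = mex{1,2,2,3} = 0
G(18) = mex{0,0,3,2} = 1
G(19) = mex{1,1,2,3} = 0
G(20) = mex{0,0,3,2} = 1
G_B(20) = 1.
Pile C, S = {1, 4, 5, 9}:
G(0) = 0
G(1) = mex{0} = 1
G(2) = mex{1} = 0
G(3) = mex{0} = 1
G(4) = mex{1,0} = 2
G(5) = mex{2,1,0} = 3
G(6) = mex{3,0,1} = 2
G(7) = mex{2,1,0} = 3
G(8) = mex{3,2,1} = 0
G(9) = mex{0,3,2,0} = 1
G(10) = mex{1,2,3,1} = 0
G(11) = mex{0,3,2,0} = 1
G(12) = mex{1,0,3,1} = 2
G(13) = mex{2,1,0,2} = 3
G(14) = mex{3,0,1,3} = 2
G(15) = mex{2,1,0,2} = 3
G(16) = mex{3,2,1,3} = 0
G(17) = mex{0,3,2,0} = 1
G(18) = mex{1,2,3,1} = 0
G(19) = mex{0,3,2,0} = 1
G(20) = mex{1,0,3,1} = 2
G(21) = mex{2,1,0,2} = 3
G(22) = mex{3,0,1,3} = 2
G(23) = mex{2,1,0,2} = 3
G(24) = mex{3,2,1,3} = 0
G_C(24) = 0.
Combined Grundy value = 0 ⊕ 1 ⊕ 0 = 1.

1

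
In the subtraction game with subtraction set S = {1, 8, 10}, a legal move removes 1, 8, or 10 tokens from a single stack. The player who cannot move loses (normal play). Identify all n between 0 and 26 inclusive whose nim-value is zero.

0, 2, 4, 6, 9, 11, 13, 15, 18, 20, 22, 24

n :  0  1  2  3  4  5  6  7  8  9 10 11 12 13 14 15 16 17 18 19 20 21 22 23 24 25 26
G :  0  1  0  1  0  1  0  1  2  0  1  0  1  0  1  0  1  2  0  1  0  1  0  1  0  1  2
P-positions are exactly the n with G(n) = 0.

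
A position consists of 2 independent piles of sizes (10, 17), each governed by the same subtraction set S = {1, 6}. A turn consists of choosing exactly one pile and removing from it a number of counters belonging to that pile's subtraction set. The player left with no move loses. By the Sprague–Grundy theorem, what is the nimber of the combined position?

0

All piles use S = {1, 6}:
n :  0  1  2  3  4  5  6  7  8  9 10 11 12 13 14 15 16 17
G :  0  1  0  1  0  1  2  0  1  0  1  0  1  2  0  1  0  1
Pile A: G(10) = 1.
Pile B: G(17) = 1.
Combined Grundy value = 1 ⊕ 1 = 0.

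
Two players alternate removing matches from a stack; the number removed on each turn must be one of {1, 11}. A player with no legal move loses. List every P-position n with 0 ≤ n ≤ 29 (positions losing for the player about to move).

n :  0  1  2  3  4  5  6  7  8  9 10 11 12 13 14 15 16 17 18 19 20 21 22 23 24 25 26 27 28 29
G :  0  1  0  1  0  1  0  1  0  1  0  1  0  1  0  1  0  1  0  1  0  1  0  1  0  1  0  1  0  1
P-positions are exactly the n with G(n) = 0.

0, 2, 4, 6, 8, 10, 12, 14, 16, 18, 20, 22, 24, 26, 28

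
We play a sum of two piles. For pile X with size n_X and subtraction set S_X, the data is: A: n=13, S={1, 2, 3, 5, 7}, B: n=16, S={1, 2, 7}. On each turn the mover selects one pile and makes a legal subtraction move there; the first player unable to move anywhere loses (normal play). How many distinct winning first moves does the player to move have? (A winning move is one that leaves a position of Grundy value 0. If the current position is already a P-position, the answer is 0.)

0

Pile A, S = {1, 2, 3, 5, 7}:
n :  0  1  2  3  4  5  6  7  8  9 10 11 12 13
G :  0  1  2  3  0  1  2  3  0  1  2  3  0  1
G_A(13) = 1.
Pile B, S = {1, 2, 7}:
G(0) = 0
G(1) = mex{0} = 1
G(2) = mex{1,0} = 2
G(3) = mex{2,1} = 0
G(4) = mex{0,2} = 1
G(5) = mex{1,0} = 2
G(6) = mex{2,1} = 0
G(7) = mex{0,2,0} = 1
G(8) = mex{1,0,1} = 2
G(9) = mex{2,1,2} = 0
G(10) = mex{0,2,0} = 1
G(11) = mex{1,0,1} = 2
G(12) = mex{2,1,2} = 0
G(13) = mex{0,2,0} = 1
G(14) = mex{1,0,1} = 2
G(15) = mex{2,1,2} = 0
G(16) = mex{0,2,0} = 1
G_B(16) = 1.
Combined Grundy value = 1 ⊕ 1 = 0.
A winning move leaves total XOR = 0, i.e. changes one component's Grundy value g to g ⊕ X where X is the current total.
Pile A: target g' = 1⊕0 = 1, but every legal move changes the Grundy value (mex property), so 0 moves.
Pile B: target g' = 1⊕0 = 1, but every legal move changes the Grundy value (mex property), so 0 moves.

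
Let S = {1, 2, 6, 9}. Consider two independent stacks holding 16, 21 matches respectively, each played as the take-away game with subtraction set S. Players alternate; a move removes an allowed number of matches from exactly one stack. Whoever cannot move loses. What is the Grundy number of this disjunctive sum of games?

All stacks use S = {1, 2, 6, 9}:
n :  0  1  2  3  4  5  6  7  8  9 10 11 12 13 14 15 16 17 18 19 20 21
G :  0  1  2  0  1  2  3  0  1  2  0  1  2  3  0  1  2  0  1  2  3  0
Stack A: G(16) = 2.
Stack B: G(21) = 0.
Combined Grundy value = 2 ⊕ 0 = 2.

2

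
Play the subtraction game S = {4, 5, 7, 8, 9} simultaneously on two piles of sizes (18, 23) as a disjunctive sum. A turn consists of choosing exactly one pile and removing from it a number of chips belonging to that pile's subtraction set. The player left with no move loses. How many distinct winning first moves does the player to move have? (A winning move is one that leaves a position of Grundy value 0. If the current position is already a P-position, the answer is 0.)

5

All piles use S = {4, 5, 7, 8, 9}:
G(0) = 0
G(1) = mex{} = 0
G(2) = mex{} = 0
G(3) = mex{} = 0
G(4) = mex{0} = 1
G(5) = mex{0,0} = 1
G(6) = mex{0,0} = 1
G(7) = mex{0,0,0} = 1
G(8) = mex{1,0,0,0} = 2
G(9) = mex{1,1,0,0,0} = 2
G(10) = mex{1,1,0,0,0} = 2
G(11) = mex{1,1,1,0,0} = 2
G(12) = mex{2,1,1,1,0} = 3
G(13) = mex{2,2,1,1,1} = 0
G(14) = mex{2,2,1,1,1} = 0
G(15) = mex{2,2,2,1,1} = 0
G(16) = mex{3,2,2,2,1} = 0
G(17) = mex{0,3,2,2,2} = 1
G(18) = mex{0,0,2,2,2} = 1
G(19) = mex{0,0,3,2,2} = 1
G(20) = mex{0,0,0,3,2} = 1
G(21) = mex{1,0,0,0,3} = 2
G(22) = mex{1,1,0,0,0} = 2
G(23) = mex{1,1,0,0,0} = 2
Pile A: G(18) = 1.
Pile B: G(23) = 2.
Combined Grundy value = 1 ⊕ 2 = 3.
A winning move leaves total XOR = 0, i.e. changes one component's Grundy value g to g ⊕ X where X is the current total.
Pile A: need g' = 1⊕3 = 2. Options: 18−4→G=0, 18−5→G=0, 18−7→G=2, 18−8→G=2, 18−9→G=2. Hits: 3.
Pile B: need g' = 2⊕3 = 1. Options: 23−4→G=1, 23−5→G=1, 23−7→G=0, 23−8→G=0, 23−9→G=0. Hits: 2.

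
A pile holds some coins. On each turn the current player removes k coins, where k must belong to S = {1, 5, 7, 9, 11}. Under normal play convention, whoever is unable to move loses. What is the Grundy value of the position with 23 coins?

1

n :  0  1  2  3  4  5  6  7  8  9 10 11 12 13 14 15 16 17 18 19 20 21 22 23
G :  0  1  0  1  0  1  0  1  0  1  0  1  0  1  0  1  0  1  0  1  0  1  0  1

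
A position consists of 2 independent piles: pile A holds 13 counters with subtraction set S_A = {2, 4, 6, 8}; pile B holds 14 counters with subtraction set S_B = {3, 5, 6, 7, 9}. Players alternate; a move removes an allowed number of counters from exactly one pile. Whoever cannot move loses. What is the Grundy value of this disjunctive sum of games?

1

Pile A, S = {2, 4, 6, 8}:
G(0) = 0
G(1) = mex{} = 0
G(2) = mex{0} = 1
G(3) = mex{0} = 1
G(4) = mex{1,0} = 2
G(5) = mex{1,0} = 2
G(6) = mex{2,1,0} = 3
G(7) = mex{2,1,0} = 3
G(8) = mex{3,2,1,0} = 4
G(9) = mex{3,2,1,0} = 4
G(10) = mex{4,3,2,1} = 0
G(11) = mex{4,3,2,1} = 0
G(12) = mex{0,4,3,2} = 1
G(13) = mex{0,4,3,2} = 1
G_A(13) = 1.
Pile B, S = {3, 5, 6, 7, 9}:
G(0) = 0
G(1) = mex{} = 0
G(2) = mex{} = 0
G(3) = mex{0} = 1
G(4) = mex{0} = 1
G(5) = mex{0,0} = 1
G(6) = mex{1,0,0} = 2
G(7) = mex{1,0,0,0} = 2
G(8) = mex{1,1,0,0} = 2
G(9) = mex{2,1,1,0,0} = 3
G(10) = mex{2,1,1,1,0} = 3
G(11) = mex{2,2,1,1,0} = 3
G(12) = mex{3,2,2,1,1} = 0
G(13) = mex{3,2,2,2,1} = 0
G(14) = mex{3,3,2,2,1} = 0
G_B(14) = 0.
Combined Grundy value = 1 ⊕ 0 = 1.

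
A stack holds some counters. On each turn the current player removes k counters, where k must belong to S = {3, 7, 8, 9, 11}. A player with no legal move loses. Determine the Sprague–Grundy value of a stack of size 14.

4

n :  0  1  2  3  4  5  6  7  8  9 10 11 12 13 14
G :  0  0  0  1  1  1  0  2  2  1  3  3  2  2  4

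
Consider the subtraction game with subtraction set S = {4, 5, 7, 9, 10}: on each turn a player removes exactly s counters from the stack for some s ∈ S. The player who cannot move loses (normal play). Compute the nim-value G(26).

3

n :  0  1  2  3  4  5  6  7  8  9 10 11 12 13 14 15 16 17 18 19 20 21 22 23 24 25 26
G :  0  0  0  0  1  1  1  1  2  2  2  2  3  3  0  0  0  0  1  1  1  1  2  2  2  2  3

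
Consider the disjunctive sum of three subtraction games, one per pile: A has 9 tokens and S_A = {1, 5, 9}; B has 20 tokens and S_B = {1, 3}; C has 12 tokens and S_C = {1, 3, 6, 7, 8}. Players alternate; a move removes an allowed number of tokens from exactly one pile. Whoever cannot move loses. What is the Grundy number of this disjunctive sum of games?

5

Pile A, S = {1, 5, 9}:
G(0) = 0
G(1) = mex{0} = 1
G(2) = mex{1} = 0
G(3) = mex{0} = 1
G(4) = mex{1} = 0
G(5) = mex{0,0} = 1
G(6) = mex{1,1} = 0
G(7) = mex{0,0} = 1
G(8) = mex{1,1} = 0
G(9) = mex{0,0,0} = 1
G_A(9) = 1.
Pile B, S = {1, 3}:
G(0) = 0
G(1) = mex{0} = 1
G(2) = mex{1} = 0
G(3) = mex{0,0} = 1
G(4) = mex{1,1} = 0
G(5) = mex{0,0} = 1
G(6) = mex{1,1} = 0
G(7) = mex{0,0} = 1
G(8) = mex{1,1} = 0
G(9) = mex{0,0} = 1
G(10) = mex{1,1} = 0
G(11) = mex{0,0} = 1
G(12) = mex{1,1} = 0
G(13) = mex{0,0} = 1
G(14) = mex{1,1} = 0
G(15) = mex{0,0} = 1
G(16) = mex{1,1} = 0
G(17) = mex{0,0} = 1
G(18) = mex{1,1} = 0
G(19) = mex{0,0} = 1
G(20) = mex{1,1} = 0
G_B(20) = 0.
Pile C, S = {1, 3, 6, 7, 8}:
n :  0  1  2  3  4  5  6  7  8  9 10 11 12
G :  0  1  0  1  0  1  2  3  2  3  2  3  4
G_C(12) = 4.
Combined Grundy value = 1 ⊕ 0 ⊕ 4 = 5.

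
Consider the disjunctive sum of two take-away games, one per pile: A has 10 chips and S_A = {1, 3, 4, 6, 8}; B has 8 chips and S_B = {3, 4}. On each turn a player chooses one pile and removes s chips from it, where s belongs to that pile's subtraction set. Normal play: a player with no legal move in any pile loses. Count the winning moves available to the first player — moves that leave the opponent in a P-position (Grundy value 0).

5

Pile A, S = {1, 3, 4, 6, 8}:
G(0) = 0
G(1) = mex{0} = 1
G(2) = mex{1} = 0
G(3) = mex{0,0} = 1
G(4) = mex{1,1,0} = 2
G(5) = mex{2,0,1} = 3
G(6) = mex{3,1,0,0} = 2
G(7) = mex{2,2,1,1} = 0
G(8) = mex{0,3,2,0,0} = 1
G(9) = mex{1,2,3,1,1} = 0
G(10) = mex{0,0,2,2,0} = 1
G_A(10) = 1.
Pile B, S = {3, 4}:
n : 0 1 2 3 4 5 6 7 8
G : 0 0 0 1 1 1 2 0 0
G_B(8) = 0.
Combined Grundy value = 1 ⊕ 0 = 1.
A winning move leaves total XOR = 0, i.e. changes one component's Grundy value g to g ⊕ X where X is the current total.
Pile A: need g' = 1⊕1 = 0. Options: 10−1→G=0, 10−3→G=0, 10−4→G=2, 10−6→G=2, 10−8→G=0. Hits: 3.
Pile B: need g' = 0⊕1 = 1. Options: 8−3→G=1, 8−4→G=1. Hits: 2.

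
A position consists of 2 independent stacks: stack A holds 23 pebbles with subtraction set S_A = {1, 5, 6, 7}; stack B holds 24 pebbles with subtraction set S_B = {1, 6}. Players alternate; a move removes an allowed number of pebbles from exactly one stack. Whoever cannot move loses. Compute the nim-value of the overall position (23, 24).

2

Stack A, S = {1, 5, 6, 7}:
G(0) = 0
G(1) = mex{0} = 1
G(2) = mex{1} = 0
G(3) = mex{0} = 1
G(4) = mex{1} = 0
G(5) = mex{0,0} = 1
G(6) = mex{1,1,0} = 2
G(7) = mex{2,0,1,0} = 3
G(8) = mex{3,1,0,1} = 2
G(9) = mex{2,0,1,0} = 3
G(10) = mex{3,1,0,1} = 2
G(11) = mex{2,2,1,0} = 3
G(12) = mex{3,3,2,1} = 0
G(13) = mex{0,2,3,2} = 1
G(14) = mex{1,3,2,3} = 0
G(15) = mex{0,2,3,2} = 1
G(16) = mex{1,3,2,3} = 0
G(17) = mex{0,0,3,2} = 1
G(18) = mex{1,1,0,3} = 2
G(19) = mex{2,0,1,0} = 3
G(20) = mex{3,1,0,1} = 2
G(21) = mex{2,0,1,0} = 3
G(22) = mex{3,1,0,1} = 2
G(23) = mex{2,2,1,0} = 3
G_A(23) = 3.
Stack B, S = {1, 6}:
G(0) = 0
G(1) = mex{0} = 1
G(2) = mex{1} = 0
G(3) = mex{0} = 1
G(4) = mex{1} = 0
G(5) = mex{0} = 1
G(6) = mex{1,0} = 2
G(7) = mex{2,1} = 0
G(8) = mex{0,0} = 1
G(9) = mex{1,1} = 0
G(10) = mex{0,0} = 1
G(11) = mex{1,1} = 0
G(12) = mex{0,2} = 1
G(13) = mex{1,0} = 2
G(14) = mex{2,1} = 0
G(15) = mex{0,0} = 1
G(16) = mex{1,1} = 0
G(17) = mex{0,0} = 1
G(18) = mex{1,1} = 0
G(19) = mex{0,2} = 1
G(20) = mex{1,0} = 2
G(21) = mex{2,1} = 0
G(22) = mex{0,0} = 1
G(23) = mex{1,1} = 0
G(24) = mex{0,0} = 1
G_B(24) = 1.
Combined Grundy value = 3 ⊕ 1 = 2.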